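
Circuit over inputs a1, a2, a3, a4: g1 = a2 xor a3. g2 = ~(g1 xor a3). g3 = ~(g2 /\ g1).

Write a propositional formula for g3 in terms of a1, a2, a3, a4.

~((~((a2 xor a3) xor a3)) /\ (a2 xor a3))

g1 = a2 xor a3
g2 = ~(g1 xor a3) = ~((a2 xor a3) xor a3)
g3 = ~(g2 /\ g1) = ~((~((a2 xor a3) xor a3)) /\ (a2 xor a3))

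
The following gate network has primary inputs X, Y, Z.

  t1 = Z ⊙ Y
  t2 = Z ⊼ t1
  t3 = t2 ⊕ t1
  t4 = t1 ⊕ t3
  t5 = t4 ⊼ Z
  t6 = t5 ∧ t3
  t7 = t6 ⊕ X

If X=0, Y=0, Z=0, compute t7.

0

t1 = 0 ⊙ 0 = 1
t2 = 0 ⊼ 1 = 1
t3 = 1 ⊕ 1 = 0
t4 = 1 ⊕ 0 = 1
t5 = 1 ⊼ 0 = 1
t6 = 1 ∧ 0 = 0
t7 = 0 ⊕ 0 = 0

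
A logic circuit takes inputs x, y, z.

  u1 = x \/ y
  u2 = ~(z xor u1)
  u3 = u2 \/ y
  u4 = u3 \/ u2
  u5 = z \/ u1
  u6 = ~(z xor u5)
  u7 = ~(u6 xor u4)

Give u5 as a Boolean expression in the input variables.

z \/ (x \/ y)

u1 = x \/ y
u5 = z \/ u1 = z \/ (x \/ y)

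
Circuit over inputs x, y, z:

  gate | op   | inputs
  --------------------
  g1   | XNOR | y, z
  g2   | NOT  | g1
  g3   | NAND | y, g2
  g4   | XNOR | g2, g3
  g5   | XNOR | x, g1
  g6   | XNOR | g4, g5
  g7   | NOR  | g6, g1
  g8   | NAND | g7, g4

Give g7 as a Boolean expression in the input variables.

g1 = y XNOR z
g2 = NOT g1 = NOT (y XNOR z)
g3 = y NAND g2 = y NAND NOT (y XNOR z)
g4 = g2 XNOR g3 = NOT (y XNOR z) XNOR (y NAND NOT (y XNOR z))
g5 = x XNOR g1 = x XNOR (y XNOR z)
g6 = g4 XNOR g5 = (NOT (y XNOR z) XNOR (y NAND NOT (y XNOR z))) XNOR (x XNOR (y XNOR z))
g7 = g6 NOR g1 = ((NOT (y XNOR z) XNOR (y NAND NOT (y XNOR z))) XNOR (x XNOR (y XNOR z))) NOR (y XNOR z)

((NOT (y XNOR z) XNOR (y NAND NOT (y XNOR z))) XNOR (x XNOR (y XNOR z))) NOR (y XNOR z)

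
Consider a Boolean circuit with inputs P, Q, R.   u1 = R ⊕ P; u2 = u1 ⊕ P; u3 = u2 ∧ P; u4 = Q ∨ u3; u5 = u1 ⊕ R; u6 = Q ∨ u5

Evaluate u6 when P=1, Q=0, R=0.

1

u1 = 0 ⊕ 1 = 1
u5 = 1 ⊕ 0 = 1
u6 = 0 ∨ 1 = 1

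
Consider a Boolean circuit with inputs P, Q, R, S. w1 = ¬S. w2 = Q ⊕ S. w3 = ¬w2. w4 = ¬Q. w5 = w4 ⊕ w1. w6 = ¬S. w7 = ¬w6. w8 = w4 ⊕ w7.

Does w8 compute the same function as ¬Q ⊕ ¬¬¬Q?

No

w4 = ¬Q
w6 = ¬S
w7 = ¬w6 = ¬¬S
w8 = w4 ⊕ w7 = ¬Q ⊕ ¬¬S
At P=0, Q=0, R=0, S=0: circuit gives 1, formula gives 0.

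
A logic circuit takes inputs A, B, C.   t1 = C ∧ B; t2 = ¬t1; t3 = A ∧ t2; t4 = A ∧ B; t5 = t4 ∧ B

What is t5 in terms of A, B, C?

t4 = A ∧ B
t5 = t4 ∧ B = (A ∧ B) ∧ B

(A ∧ B) ∧ B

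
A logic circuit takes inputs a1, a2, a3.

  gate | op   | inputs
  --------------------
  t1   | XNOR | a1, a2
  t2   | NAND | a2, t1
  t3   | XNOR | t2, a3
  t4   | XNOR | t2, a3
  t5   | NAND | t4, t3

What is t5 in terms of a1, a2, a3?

((a2 NAND (a1 XNOR a2)) XNOR a3) NAND ((a2 NAND (a1 XNOR a2)) XNOR a3)

t1 = a1 XNOR a2
t2 = a2 NAND t1 = a2 NAND (a1 XNOR a2)
t3 = t2 XNOR a3 = (a2 NAND (a1 XNOR a2)) XNOR a3
t4 = t2 XNOR a3 = (a2 NAND (a1 XNOR a2)) XNOR a3
t5 = t4 NAND t3 = ((a2 NAND (a1 XNOR a2)) XNOR a3) NAND ((a2 NAND (a1 XNOR a2)) XNOR a3)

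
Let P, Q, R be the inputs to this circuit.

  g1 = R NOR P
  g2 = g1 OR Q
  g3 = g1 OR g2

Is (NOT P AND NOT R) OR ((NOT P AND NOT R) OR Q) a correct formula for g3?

Yes

g1 = R NOR P
g2 = g1 OR Q = (R NOR P) OR Q
g3 = g1 OR g2 = (R NOR P) OR ((R NOR P) OR Q)
At P=0, Q=0, R=1: circuit gives 0, formula gives 0.
At P=0, Q=0, R=0: circuit gives 1, formula gives 1.
Agrees on all 8 inputs.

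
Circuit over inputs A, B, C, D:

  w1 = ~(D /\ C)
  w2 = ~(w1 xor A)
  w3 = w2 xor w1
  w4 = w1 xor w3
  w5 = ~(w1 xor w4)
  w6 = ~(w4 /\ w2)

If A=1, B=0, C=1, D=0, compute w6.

w1 = ~(0 /\ 1) = 1
w2 = ~(1 xor 1) = 1
w3 = 1 xor 1 = 0
w4 = 1 xor 0 = 1
w6 = ~(1 /\ 1) = 0

0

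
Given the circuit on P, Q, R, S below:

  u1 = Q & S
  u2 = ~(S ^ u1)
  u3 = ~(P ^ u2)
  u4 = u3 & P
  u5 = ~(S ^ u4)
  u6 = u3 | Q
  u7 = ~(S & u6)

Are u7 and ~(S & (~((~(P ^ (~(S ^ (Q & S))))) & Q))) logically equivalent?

u1 = Q & S
u2 = ~(S ^ u1) = ~(S ^ (Q & S))
u3 = ~(P ^ u2) = ~(P ^ (~(S ^ (Q & S))))
u6 = u3 | Q = (~(P ^ (~(S ^ (Q & S))))) | Q
u7 = ~(S & u6) = ~(S & ((~(P ^ (~(S ^ (Q & S))))) | Q))
At P=1, Q=0, R=0, S=1: circuit gives 1, formula gives 0.

No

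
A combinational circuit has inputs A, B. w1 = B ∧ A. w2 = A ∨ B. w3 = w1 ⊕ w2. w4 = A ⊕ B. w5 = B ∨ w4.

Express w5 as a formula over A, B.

w4 = A ⊕ B
w5 = B ∨ w4 = B ∨ (A ⊕ B)

B ∨ (A ⊕ B)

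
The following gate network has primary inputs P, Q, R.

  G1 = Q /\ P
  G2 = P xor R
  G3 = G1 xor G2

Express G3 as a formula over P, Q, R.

(Q /\ P) xor (P xor R)

G1 = Q /\ P
G2 = P xor R
G3 = G1 xor G2 = (Q /\ P) xor (P xor R)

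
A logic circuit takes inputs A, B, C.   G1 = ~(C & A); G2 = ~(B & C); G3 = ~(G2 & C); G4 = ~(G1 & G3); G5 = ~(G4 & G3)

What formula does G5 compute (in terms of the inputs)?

G1 = ~(C & A)
G2 = ~(B & C)
G3 = ~(G2 & C) = ~((~(B & C)) & C)
G4 = ~(G1 & G3) = ~((~(C & A)) & (~((~(B & C)) & C)))
G5 = ~(G4 & G3) = ~((~((~(C & A)) & (~((~(B & C)) & C)))) & (~((~(B & C)) & C)))

~((~((~(C & A)) & (~((~(B & C)) & C)))) & (~((~(B & C)) & C)))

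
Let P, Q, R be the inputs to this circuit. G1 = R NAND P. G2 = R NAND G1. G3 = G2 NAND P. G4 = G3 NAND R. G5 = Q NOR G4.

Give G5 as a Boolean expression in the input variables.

G1 = R NAND P
G2 = R NAND G1 = R NAND (R NAND P)
G3 = G2 NAND P = (R NAND (R NAND P)) NAND P
G4 = G3 NAND R = ((R NAND (R NAND P)) NAND P) NAND R
G5 = Q NOR G4 = Q NOR (((R NAND (R NAND P)) NAND P) NAND R)

Q NOR (((R NAND (R NAND P)) NAND P) NAND R)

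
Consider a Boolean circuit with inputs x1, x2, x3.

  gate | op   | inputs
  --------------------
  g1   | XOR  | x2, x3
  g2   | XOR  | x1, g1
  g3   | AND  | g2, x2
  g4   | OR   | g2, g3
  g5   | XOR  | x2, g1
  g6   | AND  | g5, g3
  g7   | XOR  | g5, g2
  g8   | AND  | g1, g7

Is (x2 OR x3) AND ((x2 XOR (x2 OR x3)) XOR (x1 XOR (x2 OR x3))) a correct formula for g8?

No

g1 = x2 XOR x3
g2 = x1 XOR g1 = x1 XOR (x2 XOR x3)
g5 = x2 XOR g1 = x2 XOR (x2 XOR x3)
g7 = g5 XOR g2 = (x2 XOR (x2 XOR x3)) XOR (x1 XOR (x2 XOR x3))
g8 = g1 AND g7 = (x2 XOR x3) AND ((x2 XOR (x2 XOR x3)) XOR (x1 XOR (x2 XOR x3)))
At x1=0, x2=1, x3=1: circuit gives 0, formula gives 1.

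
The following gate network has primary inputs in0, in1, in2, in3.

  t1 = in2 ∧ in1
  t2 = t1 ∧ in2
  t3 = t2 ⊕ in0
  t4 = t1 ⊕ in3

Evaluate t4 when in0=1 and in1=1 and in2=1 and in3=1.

t1 = 1 ∧ 1 = 1
t4 = 1 ⊕ 1 = 0

0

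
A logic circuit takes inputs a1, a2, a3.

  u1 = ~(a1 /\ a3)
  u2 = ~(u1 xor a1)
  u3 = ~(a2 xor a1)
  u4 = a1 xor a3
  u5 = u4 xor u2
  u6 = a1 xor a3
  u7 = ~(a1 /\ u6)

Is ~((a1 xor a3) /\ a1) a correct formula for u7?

u6 = a1 xor a3
u7 = ~(a1 /\ u6) = ~(a1 /\ (a1 xor a3))
At a1=1, a2=0, a3=0: circuit gives 0, formula gives 0.
At a1=0, a2=0, a3=0: circuit gives 1, formula gives 1.
Agrees on all 8 inputs.

Yes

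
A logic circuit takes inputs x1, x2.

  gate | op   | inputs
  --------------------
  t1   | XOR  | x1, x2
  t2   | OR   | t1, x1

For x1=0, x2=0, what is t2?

0

t1 = 0 XOR 0 = 0
t2 = 0 OR 0 = 0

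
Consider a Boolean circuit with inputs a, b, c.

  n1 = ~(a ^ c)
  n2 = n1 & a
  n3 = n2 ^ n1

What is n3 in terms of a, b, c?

((~(a ^ c)) & a) ^ (~(a ^ c))

n1 = ~(a ^ c)
n2 = n1 & a = (~(a ^ c)) & a
n3 = n2 ^ n1 = ((~(a ^ c)) & a) ^ (~(a ^ c))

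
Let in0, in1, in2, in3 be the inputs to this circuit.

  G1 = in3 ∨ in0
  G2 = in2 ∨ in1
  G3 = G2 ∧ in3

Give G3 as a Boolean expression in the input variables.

G2 = in2 ∨ in1
G3 = G2 ∧ in3 = (in2 ∨ in1) ∧ in3

(in2 ∨ in1) ∧ in3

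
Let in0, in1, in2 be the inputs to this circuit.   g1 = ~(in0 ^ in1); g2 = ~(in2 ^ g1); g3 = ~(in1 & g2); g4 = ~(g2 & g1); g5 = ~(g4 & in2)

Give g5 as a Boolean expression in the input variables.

~((~((~(in2 ^ (~(in0 ^ in1)))) & (~(in0 ^ in1)))) & in2)

g1 = ~(in0 ^ in1)
g2 = ~(in2 ^ g1) = ~(in2 ^ (~(in0 ^ in1)))
g4 = ~(g2 & g1) = ~((~(in2 ^ (~(in0 ^ in1)))) & (~(in0 ^ in1)))
g5 = ~(g4 & in2) = ~((~((~(in2 ^ (~(in0 ^ in1)))) & (~(in0 ^ in1)))) & in2)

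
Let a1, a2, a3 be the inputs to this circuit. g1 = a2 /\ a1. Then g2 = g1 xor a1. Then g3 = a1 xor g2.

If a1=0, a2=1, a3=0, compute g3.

0

g1 = 1 /\ 0 = 0
g2 = 0 xor 0 = 0
g3 = 0 xor 0 = 0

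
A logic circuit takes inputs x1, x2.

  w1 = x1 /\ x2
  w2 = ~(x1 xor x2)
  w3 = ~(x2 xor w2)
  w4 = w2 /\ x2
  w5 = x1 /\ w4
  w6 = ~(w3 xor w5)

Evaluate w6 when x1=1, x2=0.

0

w2 = ~(1 xor 0) = 0
w3 = ~(0 xor 0) = 1
w4 = 0 /\ 0 = 0
w5 = 1 /\ 0 = 0
w6 = ~(1 xor 0) = 0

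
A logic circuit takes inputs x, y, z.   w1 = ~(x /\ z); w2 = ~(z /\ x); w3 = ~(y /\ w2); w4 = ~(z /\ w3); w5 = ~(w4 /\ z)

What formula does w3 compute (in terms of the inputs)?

~(y /\ (~(z /\ x)))

w2 = ~(z /\ x)
w3 = ~(y /\ w2) = ~(y /\ (~(z /\ x)))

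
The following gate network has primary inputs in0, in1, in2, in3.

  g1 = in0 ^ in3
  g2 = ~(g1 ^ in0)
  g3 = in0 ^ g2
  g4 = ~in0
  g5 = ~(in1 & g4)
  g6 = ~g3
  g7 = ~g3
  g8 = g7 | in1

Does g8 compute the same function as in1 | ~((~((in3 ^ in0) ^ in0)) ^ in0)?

Yes

g1 = in0 ^ in3
g2 = ~(g1 ^ in0) = ~((in0 ^ in3) ^ in0)
g3 = in0 ^ g2 = in0 ^ (~((in0 ^ in3) ^ in0))
g7 = ~g3 = ~(in0 ^ (~((in0 ^ in3) ^ in0)))
g8 = g7 | in1 = ~(in0 ^ (~((in0 ^ in3) ^ in0))) | in1
At in0=0, in1=0, in2=0, in3=0: circuit gives 0, formula gives 0.
At in0=0, in1=0, in2=0, in3=1: circuit gives 1, formula gives 1.
Agrees on all 16 inputs.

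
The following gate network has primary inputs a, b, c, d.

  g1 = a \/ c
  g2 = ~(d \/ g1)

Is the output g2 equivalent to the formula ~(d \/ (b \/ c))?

g1 = a \/ c
g2 = ~(d \/ g1) = ~(d \/ (a \/ c))
At a=0, b=1, c=0, d=0: circuit gives 1, formula gives 0.

No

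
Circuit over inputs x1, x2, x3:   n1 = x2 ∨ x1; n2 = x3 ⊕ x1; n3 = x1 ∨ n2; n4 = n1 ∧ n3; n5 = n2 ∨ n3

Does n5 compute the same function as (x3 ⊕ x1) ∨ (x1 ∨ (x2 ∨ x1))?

n2 = x3 ⊕ x1
n3 = x1 ∨ n2 = x1 ∨ (x3 ⊕ x1)
n5 = n2 ∨ n3 = (x3 ⊕ x1) ∨ (x1 ∨ (x3 ⊕ x1))
At x1=0, x2=1, x3=0: circuit gives 0, formula gives 1.

No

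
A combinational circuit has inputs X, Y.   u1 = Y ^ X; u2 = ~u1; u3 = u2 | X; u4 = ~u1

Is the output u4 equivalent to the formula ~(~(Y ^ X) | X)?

u1 = Y ^ X
u4 = ~u1 = ~(Y ^ X)
At X=0, Y=0: circuit gives 1, formula gives 0.

No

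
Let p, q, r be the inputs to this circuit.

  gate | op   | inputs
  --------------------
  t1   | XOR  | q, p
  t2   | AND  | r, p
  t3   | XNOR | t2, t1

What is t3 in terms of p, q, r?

t1 = q XOR p
t2 = r AND p
t3 = t2 XNOR t1 = (r AND p) XNOR (q XOR p)

(r AND p) XNOR (q XOR p)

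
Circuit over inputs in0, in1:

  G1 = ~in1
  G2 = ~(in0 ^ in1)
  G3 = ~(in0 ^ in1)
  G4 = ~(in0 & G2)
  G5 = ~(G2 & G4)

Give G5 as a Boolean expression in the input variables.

~((~(in0 ^ in1)) & (~(in0 & (~(in0 ^ in1)))))

G2 = ~(in0 ^ in1)
G4 = ~(in0 & G2) = ~(in0 & (~(in0 ^ in1)))
G5 = ~(G2 & G4) = ~((~(in0 ^ in1)) & (~(in0 & (~(in0 ^ in1)))))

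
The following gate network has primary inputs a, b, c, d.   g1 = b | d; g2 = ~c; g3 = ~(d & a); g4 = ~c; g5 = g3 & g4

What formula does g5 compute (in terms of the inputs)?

g3 = ~(d & a)
g4 = ~c
g5 = g3 & g4 = (~(d & a)) & ~c

(~(d & a)) & ~c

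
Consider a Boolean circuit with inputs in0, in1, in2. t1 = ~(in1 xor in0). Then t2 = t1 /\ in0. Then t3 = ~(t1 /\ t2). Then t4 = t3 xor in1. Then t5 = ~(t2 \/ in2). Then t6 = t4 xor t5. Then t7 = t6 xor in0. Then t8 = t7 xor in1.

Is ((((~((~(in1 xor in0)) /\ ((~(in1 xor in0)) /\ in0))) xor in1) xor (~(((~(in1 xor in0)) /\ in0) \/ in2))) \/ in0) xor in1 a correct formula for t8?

t1 = ~(in1 xor in0)
t2 = t1 /\ in0 = (~(in1 xor in0)) /\ in0
t3 = ~(t1 /\ t2) = ~((~(in1 xor in0)) /\ ((~(in1 xor in0)) /\ in0))
t4 = t3 xor in1 = (~((~(in1 xor in0)) /\ ((~(in1 xor in0)) /\ in0))) xor in1
t5 = ~(t2 \/ in2) = ~(((~(in1 xor in0)) /\ in0) \/ in2)
t6 = t4 xor t5 = ((~((~(in1 xor in0)) /\ ((~(in1 xor in0)) /\ in0))) xor in1) xor (~(((~(in1 xor in0)) /\ in0) \/ in2))
t7 = t6 xor in0 = (((~((~(in1 xor in0)) /\ ((~(in1 xor in0)) /\ in0))) xor in1) xor (~(((~(in1 xor in0)) /\ in0) \/ in2))) xor in0
t8 = t7 xor in1 = ((((~((~(in1 xor in0)) /\ ((~(in1 xor in0)) /\ in0))) xor in1) xor (~(((~(in1 xor in0)) /\ in0) \/ in2))) xor in0) xor in1
At in0=1, in1=0, in2=1: circuit gives 0, formula gives 1.

No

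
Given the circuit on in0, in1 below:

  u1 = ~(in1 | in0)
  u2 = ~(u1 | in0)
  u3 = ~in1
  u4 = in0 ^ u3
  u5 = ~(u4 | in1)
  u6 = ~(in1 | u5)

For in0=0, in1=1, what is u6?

u3 = ~1 = 0
u4 = 0 ^ 0 = 0
u5 = ~(0 | 1) = 0
u6 = ~(1 | 0) = 0

0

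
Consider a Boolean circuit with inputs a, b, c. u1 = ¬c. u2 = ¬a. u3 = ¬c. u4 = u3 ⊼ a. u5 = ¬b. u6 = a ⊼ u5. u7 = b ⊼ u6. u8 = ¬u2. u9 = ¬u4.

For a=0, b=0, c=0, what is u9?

u3 = ¬0 = 1
u4 = 1 ⊼ 0 = 1
u9 = ¬1 = 0

0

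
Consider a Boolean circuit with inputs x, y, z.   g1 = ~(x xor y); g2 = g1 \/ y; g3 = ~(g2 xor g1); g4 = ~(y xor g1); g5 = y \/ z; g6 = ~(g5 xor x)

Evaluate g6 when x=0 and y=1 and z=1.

g5 = 1 \/ 1 = 1
g6 = ~(1 xor 0) = 0

0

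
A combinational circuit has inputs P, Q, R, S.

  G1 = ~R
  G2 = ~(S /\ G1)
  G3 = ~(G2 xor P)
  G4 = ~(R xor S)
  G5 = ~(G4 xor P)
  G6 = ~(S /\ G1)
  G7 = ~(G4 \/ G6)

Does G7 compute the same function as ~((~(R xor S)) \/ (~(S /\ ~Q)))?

No

G1 = ~R
G4 = ~(R xor S)
G6 = ~(S /\ G1) = ~(S /\ ~R)
G7 = ~(G4 \/ G6) = ~((~(R xor S)) \/ (~(S /\ ~R)))
At P=0, Q=1, R=0, S=1: circuit gives 1, formula gives 0.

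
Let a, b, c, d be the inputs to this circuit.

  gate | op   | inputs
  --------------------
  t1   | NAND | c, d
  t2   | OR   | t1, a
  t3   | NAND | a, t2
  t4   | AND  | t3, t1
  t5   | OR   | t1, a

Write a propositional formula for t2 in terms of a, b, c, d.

t1 = c NAND d
t2 = t1 OR a = (c NAND d) OR a

(c NAND d) OR a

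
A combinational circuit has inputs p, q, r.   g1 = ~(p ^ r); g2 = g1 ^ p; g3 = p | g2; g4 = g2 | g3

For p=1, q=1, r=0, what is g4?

1

g1 = ~(1 ^ 0) = 0
g2 = 0 ^ 1 = 1
g3 = 1 | 1 = 1
g4 = 1 | 1 = 1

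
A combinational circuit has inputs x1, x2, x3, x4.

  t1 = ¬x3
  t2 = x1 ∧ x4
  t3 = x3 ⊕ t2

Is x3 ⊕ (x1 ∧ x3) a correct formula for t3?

t2 = x1 ∧ x4
t3 = x3 ⊕ t2 = x3 ⊕ (x1 ∧ x4)
At x1=1, x2=0, x3=0, x4=1: circuit gives 1, formula gives 0.

No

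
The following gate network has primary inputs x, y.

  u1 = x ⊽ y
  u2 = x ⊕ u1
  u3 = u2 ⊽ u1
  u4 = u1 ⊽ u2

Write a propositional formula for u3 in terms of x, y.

(x ⊕ (x ⊽ y)) ⊽ (x ⊽ y)

u1 = x ⊽ y
u2 = x ⊕ u1 = x ⊕ (x ⊽ y)
u3 = u2 ⊽ u1 = (x ⊕ (x ⊽ y)) ⊽ (x ⊽ y)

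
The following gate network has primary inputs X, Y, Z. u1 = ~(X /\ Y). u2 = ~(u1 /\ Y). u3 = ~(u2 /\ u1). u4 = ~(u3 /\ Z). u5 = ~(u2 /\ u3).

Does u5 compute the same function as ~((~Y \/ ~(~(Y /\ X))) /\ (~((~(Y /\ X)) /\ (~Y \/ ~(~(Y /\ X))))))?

Yes

u1 = ~(X /\ Y)
u2 = ~(u1 /\ Y) = ~((~(X /\ Y)) /\ Y)
u3 = ~(u2 /\ u1) = ~((~((~(X /\ Y)) /\ Y)) /\ (~(X /\ Y)))
u5 = ~(u2 /\ u3) = ~((~((~(X /\ Y)) /\ Y)) /\ (~((~((~(X /\ Y)) /\ Y)) /\ (~(X /\ Y)))))
At X=1, Y=1, Z=0: circuit gives 0, formula gives 0.
At X=0, Y=0, Z=0: circuit gives 1, formula gives 1.
Agrees on all 8 inputs.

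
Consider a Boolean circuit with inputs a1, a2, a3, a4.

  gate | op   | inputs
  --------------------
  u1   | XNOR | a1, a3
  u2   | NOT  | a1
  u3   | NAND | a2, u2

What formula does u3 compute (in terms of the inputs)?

u2 = NOT a1
u3 = a2 NAND u2 = a2 NAND NOT a1

a2 NAND NOT a1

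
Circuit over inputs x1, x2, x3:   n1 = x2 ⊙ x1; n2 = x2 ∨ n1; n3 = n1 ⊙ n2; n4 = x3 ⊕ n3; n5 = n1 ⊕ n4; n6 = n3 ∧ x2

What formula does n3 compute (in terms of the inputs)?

n1 = x2 ⊙ x1
n2 = x2 ∨ n1 = x2 ∨ (x2 ⊙ x1)
n3 = n1 ⊙ n2 = (x2 ⊙ x1) ⊙ (x2 ∨ (x2 ⊙ x1))

(x2 ⊙ x1) ⊙ (x2 ∨ (x2 ⊙ x1))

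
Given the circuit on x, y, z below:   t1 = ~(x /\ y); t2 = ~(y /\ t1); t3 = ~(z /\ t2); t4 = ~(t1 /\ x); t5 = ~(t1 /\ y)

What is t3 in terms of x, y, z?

~(z /\ (~(y /\ (~(x /\ y)))))

t1 = ~(x /\ y)
t2 = ~(y /\ t1) = ~(y /\ (~(x /\ y)))
t3 = ~(z /\ t2) = ~(z /\ (~(y /\ (~(x /\ y)))))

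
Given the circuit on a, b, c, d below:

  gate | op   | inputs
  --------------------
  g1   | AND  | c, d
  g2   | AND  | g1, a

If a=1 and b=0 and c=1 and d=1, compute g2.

1

g1 = 1 AND 1 = 1
g2 = 1 AND 1 = 1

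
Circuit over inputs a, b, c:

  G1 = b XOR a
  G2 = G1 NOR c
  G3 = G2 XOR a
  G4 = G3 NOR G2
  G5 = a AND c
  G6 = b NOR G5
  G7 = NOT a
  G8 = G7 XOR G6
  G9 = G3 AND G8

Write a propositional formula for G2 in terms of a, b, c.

G1 = b XOR a
G2 = G1 NOR c = (b XOR a) NOR c

(b XOR a) NOR c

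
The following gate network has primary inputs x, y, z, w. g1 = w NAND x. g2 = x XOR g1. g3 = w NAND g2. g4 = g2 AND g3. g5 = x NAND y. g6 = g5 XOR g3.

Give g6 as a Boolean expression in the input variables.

g1 = w NAND x
g2 = x XOR g1 = x XOR (w NAND x)
g3 = w NAND g2 = w NAND (x XOR (w NAND x))
g5 = x NAND y
g6 = g5 XOR g3 = (x NAND y) XOR (w NAND (x XOR (w NAND x)))

(x NAND y) XOR (w NAND (x XOR (w NAND x)))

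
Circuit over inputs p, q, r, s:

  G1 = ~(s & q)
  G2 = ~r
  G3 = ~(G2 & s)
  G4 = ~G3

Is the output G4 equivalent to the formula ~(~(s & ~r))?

G2 = ~r
G3 = ~(G2 & s) = ~(~r & s)
G4 = ~G3 = ~(~(~r & s))
At p=0, q=0, r=0, s=0: circuit gives 0, formula gives 0.
At p=0, q=0, r=0, s=1: circuit gives 1, formula gives 1.
Agrees on all 16 inputs.

Yes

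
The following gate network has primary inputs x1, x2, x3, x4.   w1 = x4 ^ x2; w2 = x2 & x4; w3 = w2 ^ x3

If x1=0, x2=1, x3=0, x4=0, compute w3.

w2 = 1 & 0 = 0
w3 = 0 ^ 0 = 0

0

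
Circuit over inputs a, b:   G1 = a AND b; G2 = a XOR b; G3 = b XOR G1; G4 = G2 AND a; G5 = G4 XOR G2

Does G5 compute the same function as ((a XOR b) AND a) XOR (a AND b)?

No

G2 = a XOR b
G4 = G2 AND a = (a XOR b) AND a
G5 = G4 XOR G2 = ((a XOR b) AND a) XOR (a XOR b)
At a=0, b=1: circuit gives 1, formula gives 0.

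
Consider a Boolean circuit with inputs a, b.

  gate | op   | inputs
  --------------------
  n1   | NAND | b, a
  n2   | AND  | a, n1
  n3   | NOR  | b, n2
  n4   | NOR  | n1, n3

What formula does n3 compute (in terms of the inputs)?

n1 = b NAND a
n2 = a AND n1 = a AND (b NAND a)
n3 = b NOR n2 = b NOR (a AND (b NAND a))

b NOR (a AND (b NAND a))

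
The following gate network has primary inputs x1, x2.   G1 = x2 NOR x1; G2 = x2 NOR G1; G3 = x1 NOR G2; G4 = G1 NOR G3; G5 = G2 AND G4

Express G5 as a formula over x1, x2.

(x2 NOR (x2 NOR x1)) AND ((x2 NOR x1) NOR (x1 NOR (x2 NOR (x2 NOR x1))))

G1 = x2 NOR x1
G2 = x2 NOR G1 = x2 NOR (x2 NOR x1)
G3 = x1 NOR G2 = x1 NOR (x2 NOR (x2 NOR x1))
G4 = G1 NOR G3 = (x2 NOR x1) NOR (x1 NOR (x2 NOR (x2 NOR x1)))
G5 = G2 AND G4 = (x2 NOR (x2 NOR x1)) AND ((x2 NOR x1) NOR (x1 NOR (x2 NOR (x2 NOR x1))))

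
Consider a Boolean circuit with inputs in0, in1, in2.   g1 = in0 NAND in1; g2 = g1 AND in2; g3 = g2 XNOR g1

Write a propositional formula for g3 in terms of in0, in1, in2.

((in0 NAND in1) AND in2) XNOR (in0 NAND in1)

g1 = in0 NAND in1
g2 = g1 AND in2 = (in0 NAND in1) AND in2
g3 = g2 XNOR g1 = ((in0 NAND in1) AND in2) XNOR (in0 NAND in1)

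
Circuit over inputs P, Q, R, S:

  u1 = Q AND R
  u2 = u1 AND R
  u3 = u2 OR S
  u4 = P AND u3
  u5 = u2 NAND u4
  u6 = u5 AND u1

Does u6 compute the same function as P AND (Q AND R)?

u1 = Q AND R
u2 = u1 AND R = (Q AND R) AND R
u3 = u2 OR S = ((Q AND R) AND R) OR S
u4 = P AND u3 = P AND (((Q AND R) AND R) OR S)
u5 = u2 NAND u4 = ((Q AND R) AND R) NAND (P AND (((Q AND R) AND R) OR S))
u6 = u5 AND u1 = (((Q AND R) AND R) NAND (P AND (((Q AND R) AND R) OR S))) AND (Q AND R)
At P=0, Q=1, R=1, S=0: circuit gives 1, formula gives 0.

No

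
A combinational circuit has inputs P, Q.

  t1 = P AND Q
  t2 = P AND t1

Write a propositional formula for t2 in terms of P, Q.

t1 = P AND Q
t2 = P AND t1 = P AND (P AND Q)

P AND (P AND Q)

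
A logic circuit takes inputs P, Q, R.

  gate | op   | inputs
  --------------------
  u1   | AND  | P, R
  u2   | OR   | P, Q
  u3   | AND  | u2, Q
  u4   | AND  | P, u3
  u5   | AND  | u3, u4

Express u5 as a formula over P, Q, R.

((P OR Q) AND Q) AND (P AND ((P OR Q) AND Q))

u2 = P OR Q
u3 = u2 AND Q = (P OR Q) AND Q
u4 = P AND u3 = P AND ((P OR Q) AND Q)
u5 = u3 AND u4 = ((P OR Q) AND Q) AND (P AND ((P OR Q) AND Q))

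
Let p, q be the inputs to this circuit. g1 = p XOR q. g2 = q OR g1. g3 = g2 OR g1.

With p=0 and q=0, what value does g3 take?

0

g1 = 0 XOR 0 = 0
g2 = 0 OR 0 = 0
g3 = 0 OR 0 = 0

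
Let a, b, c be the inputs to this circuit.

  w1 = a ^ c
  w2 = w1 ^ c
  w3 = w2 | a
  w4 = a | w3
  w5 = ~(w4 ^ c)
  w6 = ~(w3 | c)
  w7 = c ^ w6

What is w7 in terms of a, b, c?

w1 = a ^ c
w2 = w1 ^ c = (a ^ c) ^ c
w3 = w2 | a = ((a ^ c) ^ c) | a
w6 = ~(w3 | c) = ~((((a ^ c) ^ c) | a) | c)
w7 = c ^ w6 = c ^ (~((((a ^ c) ^ c) | a) | c))

c ^ (~((((a ^ c) ^ c) | a) | c))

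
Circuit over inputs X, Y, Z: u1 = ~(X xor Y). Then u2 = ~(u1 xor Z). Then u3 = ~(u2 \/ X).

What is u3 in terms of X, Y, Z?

~((~((~(X xor Y)) xor Z)) \/ X)

u1 = ~(X xor Y)
u2 = ~(u1 xor Z) = ~((~(X xor Y)) xor Z)
u3 = ~(u2 \/ X) = ~((~((~(X xor Y)) xor Z)) \/ X)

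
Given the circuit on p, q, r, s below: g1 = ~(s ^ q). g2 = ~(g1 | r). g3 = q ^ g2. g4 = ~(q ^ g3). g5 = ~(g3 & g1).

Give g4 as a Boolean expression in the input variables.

g1 = ~(s ^ q)
g2 = ~(g1 | r) = ~((~(s ^ q)) | r)
g3 = q ^ g2 = q ^ (~((~(s ^ q)) | r))
g4 = ~(q ^ g3) = ~(q ^ (q ^ (~((~(s ^ q)) | r))))

~(q ^ (q ^ (~((~(s ^ q)) | r))))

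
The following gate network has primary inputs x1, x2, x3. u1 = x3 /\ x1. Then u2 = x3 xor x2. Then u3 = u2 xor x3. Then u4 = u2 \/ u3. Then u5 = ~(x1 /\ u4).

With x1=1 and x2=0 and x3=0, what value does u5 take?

1

u2 = 0 xor 0 = 0
u3 = 0 xor 0 = 0
u4 = 0 \/ 0 = 0
u5 = ~(1 /\ 0) = 1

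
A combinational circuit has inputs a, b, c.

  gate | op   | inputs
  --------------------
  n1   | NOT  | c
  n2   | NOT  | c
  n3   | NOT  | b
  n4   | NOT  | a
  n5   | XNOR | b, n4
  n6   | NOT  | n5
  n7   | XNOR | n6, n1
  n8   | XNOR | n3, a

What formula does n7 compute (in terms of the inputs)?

n1 = NOT c
n4 = NOT a
n5 = b XNOR n4 = b XNOR NOT a
n6 = NOT n5 = NOT (b XNOR NOT a)
n7 = n6 XNOR n1 = NOT (b XNOR NOT a) XNOR NOT c

NOT (b XNOR NOT a) XNOR NOT c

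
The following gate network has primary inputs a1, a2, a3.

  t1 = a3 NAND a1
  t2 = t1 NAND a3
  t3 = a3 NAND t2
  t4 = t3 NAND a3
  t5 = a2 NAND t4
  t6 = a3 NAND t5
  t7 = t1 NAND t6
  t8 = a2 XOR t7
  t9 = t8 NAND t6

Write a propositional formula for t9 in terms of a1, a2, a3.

(a2 XOR ((a3 NAND a1) NAND (a3 NAND (a2 NAND ((a3 NAND ((a3 NAND a1) NAND a3)) NAND a3))))) NAND (a3 NAND (a2 NAND ((a3 NAND ((a3 NAND a1) NAND a3)) NAND a3)))

t1 = a3 NAND a1
t2 = t1 NAND a3 = (a3 NAND a1) NAND a3
t3 = a3 NAND t2 = a3 NAND ((a3 NAND a1) NAND a3)
t4 = t3 NAND a3 = (a3 NAND ((a3 NAND a1) NAND a3)) NAND a3
t5 = a2 NAND t4 = a2 NAND ((a3 NAND ((a3 NAND a1) NAND a3)) NAND a3)
t6 = a3 NAND t5 = a3 NAND (a2 NAND ((a3 NAND ((a3 NAND a1) NAND a3)) NAND a3))
t7 = t1 NAND t6 = (a3 NAND a1) NAND (a3 NAND (a2 NAND ((a3 NAND ((a3 NAND a1) NAND a3)) NAND a3)))
t8 = a2 XOR t7 = a2 XOR ((a3 NAND a1) NAND (a3 NAND (a2 NAND ((a3 NAND ((a3 NAND a1) NAND a3)) NAND a3))))
t9 = t8 NAND t6 = (a2 XOR ((a3 NAND a1) NAND (a3 NAND (a2 NAND ((a3 NAND ((a3 NAND a1) NAND a3)) NAND a3))))) NAND (a3 NAND (a2 NAND ((a3 NAND ((a3 NAND a1) NAND a3)) NAND a3)))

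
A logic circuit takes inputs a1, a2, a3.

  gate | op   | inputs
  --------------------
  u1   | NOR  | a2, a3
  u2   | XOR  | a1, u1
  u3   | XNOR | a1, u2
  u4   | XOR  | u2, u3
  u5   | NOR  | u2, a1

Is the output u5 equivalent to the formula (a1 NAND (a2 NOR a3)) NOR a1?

No

u1 = a2 NOR a3
u2 = a1 XOR u1 = a1 XOR (a2 NOR a3)
u5 = u2 NOR a1 = (a1 XOR (a2 NOR a3)) NOR a1
At a1=0, a2=0, a3=1: circuit gives 1, formula gives 0.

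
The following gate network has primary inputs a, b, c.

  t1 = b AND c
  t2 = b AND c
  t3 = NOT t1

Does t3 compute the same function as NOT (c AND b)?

Yes

t1 = b AND c
t3 = NOT t1 = NOT (b AND c)
At a=0, b=1, c=1: circuit gives 0, formula gives 0.
At a=0, b=0, c=0: circuit gives 1, formula gives 1.
Agrees on all 8 inputs.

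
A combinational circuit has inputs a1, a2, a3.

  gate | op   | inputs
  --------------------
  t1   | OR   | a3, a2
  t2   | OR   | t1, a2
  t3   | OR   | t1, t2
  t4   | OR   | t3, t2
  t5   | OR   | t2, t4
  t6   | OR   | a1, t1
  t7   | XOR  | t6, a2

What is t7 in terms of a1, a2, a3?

(a1 OR (a3 OR a2)) XOR a2

t1 = a3 OR a2
t6 = a1 OR t1 = a1 OR (a3 OR a2)
t7 = t6 XOR a2 = (a1 OR (a3 OR a2)) XOR a2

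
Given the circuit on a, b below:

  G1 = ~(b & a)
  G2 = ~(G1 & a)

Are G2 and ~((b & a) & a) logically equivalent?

No

G1 = ~(b & a)
G2 = ~(G1 & a) = ~((~(b & a)) & a)
At a=1, b=0: circuit gives 0, formula gives 1.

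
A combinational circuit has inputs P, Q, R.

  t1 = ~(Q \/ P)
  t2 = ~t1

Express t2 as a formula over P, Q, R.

t1 = ~(Q \/ P)
t2 = ~t1 = ~(~(Q \/ P))

~(~(Q \/ P))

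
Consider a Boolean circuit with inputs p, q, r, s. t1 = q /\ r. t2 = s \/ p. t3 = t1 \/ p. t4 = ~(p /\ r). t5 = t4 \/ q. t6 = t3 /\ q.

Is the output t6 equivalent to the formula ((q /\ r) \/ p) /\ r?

t1 = q /\ r
t3 = t1 \/ p = (q /\ r) \/ p
t6 = t3 /\ q = ((q /\ r) \/ p) /\ q
At p=1, q=0, r=1, s=0: circuit gives 0, formula gives 1.

No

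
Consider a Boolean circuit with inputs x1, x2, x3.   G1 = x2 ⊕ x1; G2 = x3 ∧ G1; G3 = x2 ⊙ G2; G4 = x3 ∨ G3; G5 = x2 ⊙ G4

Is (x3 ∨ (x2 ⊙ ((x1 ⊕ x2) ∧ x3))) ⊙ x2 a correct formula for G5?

G1 = x2 ⊕ x1
G2 = x3 ∧ G1 = x3 ∧ (x2 ⊕ x1)
G3 = x2 ⊙ G2 = x2 ⊙ (x3 ∧ (x2 ⊕ x1))
G4 = x3 ∨ G3 = x3 ∨ (x2 ⊙ (x3 ∧ (x2 ⊕ x1)))
G5 = x2 ⊙ G4 = x2 ⊙ (x3 ∨ (x2 ⊙ (x3 ∧ (x2 ⊕ x1))))
At x1=0, x2=0, x3=0: circuit gives 0, formula gives 0.
At x1=0, x2=1, x3=1: circuit gives 1, formula gives 1.
Agrees on all 8 inputs.

Yes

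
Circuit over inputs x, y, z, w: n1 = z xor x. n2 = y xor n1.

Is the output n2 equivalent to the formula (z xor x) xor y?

n1 = z xor x
n2 = y xor n1 = y xor (z xor x)
At x=0, y=0, z=0, w=0: circuit gives 0, formula gives 0.
At x=0, y=0, z=1, w=0: circuit gives 1, formula gives 1.
Agrees on all 16 inputs.

Yes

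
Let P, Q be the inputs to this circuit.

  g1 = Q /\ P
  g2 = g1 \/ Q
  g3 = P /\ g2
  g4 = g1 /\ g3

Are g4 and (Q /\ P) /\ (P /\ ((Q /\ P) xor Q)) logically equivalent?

g1 = Q /\ P
g2 = g1 \/ Q = (Q /\ P) \/ Q
g3 = P /\ g2 = P /\ ((Q /\ P) \/ Q)
g4 = g1 /\ g3 = (Q /\ P) /\ (P /\ ((Q /\ P) \/ Q))
At P=1, Q=1: circuit gives 1, formula gives 0.

No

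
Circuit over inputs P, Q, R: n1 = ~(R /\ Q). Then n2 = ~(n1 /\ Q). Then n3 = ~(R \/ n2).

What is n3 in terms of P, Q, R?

n1 = ~(R /\ Q)
n2 = ~(n1 /\ Q) = ~((~(R /\ Q)) /\ Q)
n3 = ~(R \/ n2) = ~(R \/ (~((~(R /\ Q)) /\ Q)))

~(R \/ (~((~(R /\ Q)) /\ Q)))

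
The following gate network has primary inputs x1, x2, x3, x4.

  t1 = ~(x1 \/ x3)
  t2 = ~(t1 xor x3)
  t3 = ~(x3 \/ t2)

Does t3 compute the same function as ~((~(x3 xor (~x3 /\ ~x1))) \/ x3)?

Yes

t1 = ~(x1 \/ x3)
t2 = ~(t1 xor x3) = ~((~(x1 \/ x3)) xor x3)
t3 = ~(x3 \/ t2) = ~(x3 \/ (~((~(x1 \/ x3)) xor x3)))
At x1=0, x2=0, x3=1, x4=0: circuit gives 0, formula gives 0.
At x1=0, x2=0, x3=0, x4=0: circuit gives 1, formula gives 1.
Agrees on all 16 inputs.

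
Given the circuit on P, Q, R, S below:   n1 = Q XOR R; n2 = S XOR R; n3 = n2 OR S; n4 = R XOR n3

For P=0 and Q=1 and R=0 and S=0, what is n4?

n2 = 0 XOR 0 = 0
n3 = 0 OR 0 = 0
n4 = 0 XOR 0 = 0

0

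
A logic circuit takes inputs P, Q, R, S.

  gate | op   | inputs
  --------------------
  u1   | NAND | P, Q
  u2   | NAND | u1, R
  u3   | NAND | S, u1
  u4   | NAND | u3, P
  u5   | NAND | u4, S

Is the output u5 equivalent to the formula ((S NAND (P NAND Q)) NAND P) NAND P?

u1 = P NAND Q
u3 = S NAND u1 = S NAND (P NAND Q)
u4 = u3 NAND P = (S NAND (P NAND Q)) NAND P
u5 = u4 NAND S = ((S NAND (P NAND Q)) NAND P) NAND S
At P=0, Q=0, R=0, S=1: circuit gives 0, formula gives 1.

No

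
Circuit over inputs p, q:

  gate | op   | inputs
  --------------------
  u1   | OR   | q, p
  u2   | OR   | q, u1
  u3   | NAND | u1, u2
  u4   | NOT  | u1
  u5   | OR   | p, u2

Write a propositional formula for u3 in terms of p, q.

u1 = q OR p
u2 = q OR u1 = q OR (q OR p)
u3 = u1 NAND u2 = (q OR p) NAND (q OR (q OR p))

(q OR p) NAND (q OR (q OR p))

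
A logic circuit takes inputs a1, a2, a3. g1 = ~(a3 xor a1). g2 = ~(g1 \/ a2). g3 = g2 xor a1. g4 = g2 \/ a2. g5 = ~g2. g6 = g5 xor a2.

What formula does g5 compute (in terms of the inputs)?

~(~((~(a3 xor a1)) \/ a2))

g1 = ~(a3 xor a1)
g2 = ~(g1 \/ a2) = ~((~(a3 xor a1)) \/ a2)
g5 = ~g2 = ~(~((~(a3 xor a1)) \/ a2))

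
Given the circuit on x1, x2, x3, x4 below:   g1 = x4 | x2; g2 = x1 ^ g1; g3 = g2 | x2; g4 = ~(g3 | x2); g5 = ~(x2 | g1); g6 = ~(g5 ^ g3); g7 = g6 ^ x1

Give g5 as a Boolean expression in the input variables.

g1 = x4 | x2
g5 = ~(x2 | g1) = ~(x2 | (x4 | x2))

~(x2 | (x4 | x2))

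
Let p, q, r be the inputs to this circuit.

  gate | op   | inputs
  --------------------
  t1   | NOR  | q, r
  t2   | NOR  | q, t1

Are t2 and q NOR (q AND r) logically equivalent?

t1 = q NOR r
t2 = q NOR t1 = q NOR (q NOR r)
At p=0, q=0, r=0: circuit gives 0, formula gives 1.

No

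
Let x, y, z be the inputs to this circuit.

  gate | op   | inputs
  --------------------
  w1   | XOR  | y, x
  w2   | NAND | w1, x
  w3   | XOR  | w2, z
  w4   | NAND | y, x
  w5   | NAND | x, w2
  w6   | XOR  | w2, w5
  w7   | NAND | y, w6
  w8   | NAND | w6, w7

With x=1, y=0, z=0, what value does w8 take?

w1 = 0 XOR 1 = 1
w2 = 1 NAND 1 = 0
w5 = 1 NAND 0 = 1
w6 = 0 XOR 1 = 1
w7 = 0 NAND 1 = 1
w8 = 1 NAND 1 = 0

0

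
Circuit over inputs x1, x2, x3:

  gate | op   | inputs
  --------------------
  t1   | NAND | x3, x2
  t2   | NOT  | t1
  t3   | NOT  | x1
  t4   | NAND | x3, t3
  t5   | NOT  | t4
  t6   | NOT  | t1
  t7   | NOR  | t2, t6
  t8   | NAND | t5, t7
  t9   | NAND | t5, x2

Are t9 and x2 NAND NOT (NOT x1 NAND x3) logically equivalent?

Yes

t3 = NOT x1
t4 = x3 NAND t3 = x3 NAND NOT x1
t5 = NOT t4 = NOT (x3 NAND NOT x1)
t9 = t5 NAND x2 = NOT (x3 NAND NOT x1) NAND x2
At x1=0, x2=1, x3=1: circuit gives 0, formula gives 0.
At x1=0, x2=0, x3=0: circuit gives 1, formula gives 1.
Agrees on all 8 inputs.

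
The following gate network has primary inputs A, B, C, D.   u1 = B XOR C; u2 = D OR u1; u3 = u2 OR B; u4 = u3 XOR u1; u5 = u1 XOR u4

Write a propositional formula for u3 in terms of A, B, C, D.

(D OR (B XOR C)) OR B

u1 = B XOR C
u2 = D OR u1 = D OR (B XOR C)
u3 = u2 OR B = (D OR (B XOR C)) OR B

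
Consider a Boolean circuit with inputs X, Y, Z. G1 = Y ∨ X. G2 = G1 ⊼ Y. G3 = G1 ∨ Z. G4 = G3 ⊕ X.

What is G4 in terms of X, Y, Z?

G1 = Y ∨ X
G3 = G1 ∨ Z = (Y ∨ X) ∨ Z
G4 = G3 ⊕ X = ((Y ∨ X) ∨ Z) ⊕ X

((Y ∨ X) ∨ Z) ⊕ X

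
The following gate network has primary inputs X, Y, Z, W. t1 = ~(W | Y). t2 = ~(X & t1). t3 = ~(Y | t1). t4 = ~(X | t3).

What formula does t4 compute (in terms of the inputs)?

t1 = ~(W | Y)
t3 = ~(Y | t1) = ~(Y | (~(W | Y)))
t4 = ~(X | t3) = ~(X | (~(Y | (~(W | Y)))))

~(X | (~(Y | (~(W | Y)))))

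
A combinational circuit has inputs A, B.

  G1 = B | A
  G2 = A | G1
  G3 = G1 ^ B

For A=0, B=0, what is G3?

0

G1 = 0 | 0 = 0
G3 = 0 ^ 0 = 0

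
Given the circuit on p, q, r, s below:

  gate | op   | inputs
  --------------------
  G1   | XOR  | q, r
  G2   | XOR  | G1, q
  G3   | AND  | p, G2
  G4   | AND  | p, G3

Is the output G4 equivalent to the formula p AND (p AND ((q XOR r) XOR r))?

No

G1 = q XOR r
G2 = G1 XOR q = (q XOR r) XOR q
G3 = p AND G2 = p AND ((q XOR r) XOR q)
G4 = p AND G3 = p AND (p AND ((q XOR r) XOR q))
At p=1, q=0, r=1, s=0: circuit gives 1, formula gives 0.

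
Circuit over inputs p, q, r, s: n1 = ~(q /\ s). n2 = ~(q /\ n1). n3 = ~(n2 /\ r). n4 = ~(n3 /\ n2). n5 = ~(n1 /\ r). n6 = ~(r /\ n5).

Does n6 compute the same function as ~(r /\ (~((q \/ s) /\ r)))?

n1 = ~(q /\ s)
n5 = ~(n1 /\ r) = ~((~(q /\ s)) /\ r)
n6 = ~(r /\ n5) = ~(r /\ (~((~(q /\ s)) /\ r)))
At p=0, q=0, r=1, s=0: circuit gives 1, formula gives 0.

No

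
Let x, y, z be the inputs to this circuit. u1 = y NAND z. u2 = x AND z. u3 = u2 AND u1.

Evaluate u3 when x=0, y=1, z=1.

u1 = 1 NAND 1 = 0
u2 = 0 AND 1 = 0
u3 = 0 AND 0 = 0

0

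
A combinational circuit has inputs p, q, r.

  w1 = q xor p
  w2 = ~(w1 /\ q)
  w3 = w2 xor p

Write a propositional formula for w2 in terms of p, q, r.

w1 = q xor p
w2 = ~(w1 /\ q) = ~((q xor p) /\ q)

~((q xor p) /\ q)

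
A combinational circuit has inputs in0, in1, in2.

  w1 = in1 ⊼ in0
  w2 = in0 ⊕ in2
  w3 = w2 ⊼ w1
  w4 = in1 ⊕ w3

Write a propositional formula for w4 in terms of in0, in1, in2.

in1 ⊕ ((in0 ⊕ in2) ⊼ (in1 ⊼ in0))

w1 = in1 ⊼ in0
w2 = in0 ⊕ in2
w3 = w2 ⊼ w1 = (in0 ⊕ in2) ⊼ (in1 ⊼ in0)
w4 = in1 ⊕ w3 = in1 ⊕ ((in0 ⊕ in2) ⊼ (in1 ⊼ in0))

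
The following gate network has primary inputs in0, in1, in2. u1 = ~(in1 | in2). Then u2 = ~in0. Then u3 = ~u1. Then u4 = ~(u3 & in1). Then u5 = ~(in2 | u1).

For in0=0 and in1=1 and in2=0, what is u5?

u1 = ~(1 | 0) = 0
u5 = ~(0 | 0) = 1

1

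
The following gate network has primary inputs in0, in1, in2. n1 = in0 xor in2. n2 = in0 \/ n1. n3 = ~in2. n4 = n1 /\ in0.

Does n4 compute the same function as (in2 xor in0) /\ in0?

n1 = in0 xor in2
n4 = n1 /\ in0 = (in0 xor in2) /\ in0
At in0=0, in1=0, in2=0: circuit gives 0, formula gives 0.
At in0=1, in1=0, in2=0: circuit gives 1, formula gives 1.
Agrees on all 8 inputs.

Yes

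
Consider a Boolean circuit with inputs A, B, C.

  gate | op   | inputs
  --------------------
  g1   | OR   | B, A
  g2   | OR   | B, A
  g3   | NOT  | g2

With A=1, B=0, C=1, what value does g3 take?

g2 = 0 OR 1 = 1
g3 = NOT 1 = 0

0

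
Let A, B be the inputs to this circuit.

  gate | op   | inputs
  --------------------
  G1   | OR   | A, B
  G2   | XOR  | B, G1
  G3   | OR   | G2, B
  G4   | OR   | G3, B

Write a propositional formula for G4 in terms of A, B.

G1 = A OR B
G2 = B XOR G1 = B XOR (A OR B)
G3 = G2 OR B = (B XOR (A OR B)) OR B
G4 = G3 OR B = ((B XOR (A OR B)) OR B) OR B

((B XOR (A OR B)) OR B) OR B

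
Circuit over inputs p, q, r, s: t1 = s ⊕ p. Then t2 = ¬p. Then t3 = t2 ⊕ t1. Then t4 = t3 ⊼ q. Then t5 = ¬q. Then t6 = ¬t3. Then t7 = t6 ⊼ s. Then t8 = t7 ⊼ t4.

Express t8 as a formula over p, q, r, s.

t1 = s ⊕ p
t2 = ¬p
t3 = t2 ⊕ t1 = ¬p ⊕ (s ⊕ p)
t4 = t3 ⊼ q = (¬p ⊕ (s ⊕ p)) ⊼ q
t6 = ¬t3 = ¬(¬p ⊕ (s ⊕ p))
t7 = t6 ⊼ s = ¬(¬p ⊕ (s ⊕ p)) ⊼ s
t8 = t7 ⊼ t4 = (¬(¬p ⊕ (s ⊕ p)) ⊼ s) ⊼ ((¬p ⊕ (s ⊕ p)) ⊼ q)

(¬(¬p ⊕ (s ⊕ p)) ⊼ s) ⊼ ((¬p ⊕ (s ⊕ p)) ⊼ q)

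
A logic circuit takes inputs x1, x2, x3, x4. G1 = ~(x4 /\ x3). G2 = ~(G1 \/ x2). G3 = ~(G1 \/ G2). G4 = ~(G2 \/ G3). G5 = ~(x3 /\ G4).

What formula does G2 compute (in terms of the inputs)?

G1 = ~(x4 /\ x3)
G2 = ~(G1 \/ x2) = ~((~(x4 /\ x3)) \/ x2)

~((~(x4 /\ x3)) \/ x2)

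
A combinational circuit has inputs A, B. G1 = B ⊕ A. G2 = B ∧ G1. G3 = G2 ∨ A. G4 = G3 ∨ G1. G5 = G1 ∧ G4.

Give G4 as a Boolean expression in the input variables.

((B ∧ (B ⊕ A)) ∨ A) ∨ (B ⊕ A)

G1 = B ⊕ A
G2 = B ∧ G1 = B ∧ (B ⊕ A)
G3 = G2 ∨ A = (B ∧ (B ⊕ A)) ∨ A
G4 = G3 ∨ G1 = ((B ∧ (B ⊕ A)) ∨ A) ∨ (B ⊕ A)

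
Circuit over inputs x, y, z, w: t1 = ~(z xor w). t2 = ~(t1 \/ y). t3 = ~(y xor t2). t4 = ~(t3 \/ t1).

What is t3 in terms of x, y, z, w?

t1 = ~(z xor w)
t2 = ~(t1 \/ y) = ~((~(z xor w)) \/ y)
t3 = ~(y xor t2) = ~(y xor (~((~(z xor w)) \/ y)))

~(y xor (~((~(z xor w)) \/ y)))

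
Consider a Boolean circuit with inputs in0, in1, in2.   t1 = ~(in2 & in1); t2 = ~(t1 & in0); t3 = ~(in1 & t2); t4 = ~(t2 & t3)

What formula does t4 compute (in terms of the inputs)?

~((~((~(in2 & in1)) & in0)) & (~(in1 & (~((~(in2 & in1)) & in0)))))

t1 = ~(in2 & in1)
t2 = ~(t1 & in0) = ~((~(in2 & in1)) & in0)
t3 = ~(in1 & t2) = ~(in1 & (~((~(in2 & in1)) & in0)))
t4 = ~(t2 & t3) = ~((~((~(in2 & in1)) & in0)) & (~(in1 & (~((~(in2 & in1)) & in0)))))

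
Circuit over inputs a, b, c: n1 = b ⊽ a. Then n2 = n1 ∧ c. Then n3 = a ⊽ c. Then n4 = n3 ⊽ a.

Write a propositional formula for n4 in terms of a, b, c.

n3 = a ⊽ c
n4 = n3 ⊽ a = (a ⊽ c) ⊽ a

(a ⊽ c) ⊽ a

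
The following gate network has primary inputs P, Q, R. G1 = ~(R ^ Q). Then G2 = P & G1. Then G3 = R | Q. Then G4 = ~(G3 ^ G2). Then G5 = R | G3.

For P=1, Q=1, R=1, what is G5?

G3 = 1 | 1 = 1
G5 = 1 | 1 = 1

1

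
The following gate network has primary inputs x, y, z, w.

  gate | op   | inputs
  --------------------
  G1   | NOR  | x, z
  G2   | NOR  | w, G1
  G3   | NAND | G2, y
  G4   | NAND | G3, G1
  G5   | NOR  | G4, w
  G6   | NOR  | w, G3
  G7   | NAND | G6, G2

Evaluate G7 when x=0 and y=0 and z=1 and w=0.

1

G1 = 0 NOR 1 = 0
G2 = 0 NOR 0 = 1
G3 = 1 NAND 0 = 1
G6 = 0 NOR 1 = 0
G7 = 0 NAND 1 = 1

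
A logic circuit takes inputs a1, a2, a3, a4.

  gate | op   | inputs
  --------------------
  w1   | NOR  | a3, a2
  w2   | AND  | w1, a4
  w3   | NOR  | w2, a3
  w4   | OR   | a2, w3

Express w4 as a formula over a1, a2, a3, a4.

a2 OR (((a3 NOR a2) AND a4) NOR a3)

w1 = a3 NOR a2
w2 = w1 AND a4 = (a3 NOR a2) AND a4
w3 = w2 NOR a3 = ((a3 NOR a2) AND a4) NOR a3
w4 = a2 OR w3 = a2 OR (((a3 NOR a2) AND a4) NOR a3)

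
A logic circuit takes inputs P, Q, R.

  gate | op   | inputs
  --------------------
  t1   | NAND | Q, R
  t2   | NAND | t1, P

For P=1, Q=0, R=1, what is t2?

t1 = 0 NAND 1 = 1
t2 = 1 NAND 1 = 0

0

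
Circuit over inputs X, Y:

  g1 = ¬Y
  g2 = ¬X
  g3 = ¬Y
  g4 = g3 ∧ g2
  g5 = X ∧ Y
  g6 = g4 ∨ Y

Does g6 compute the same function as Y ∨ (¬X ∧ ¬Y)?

g2 = ¬X
g3 = ¬Y
g4 = g3 ∧ g2 = ¬Y ∧ ¬X
g6 = g4 ∨ Y = (¬Y ∧ ¬X) ∨ Y
At X=1, Y=0: circuit gives 0, formula gives 0.
At X=0, Y=0: circuit gives 1, formula gives 1.
Agrees on all 4 inputs.

Yes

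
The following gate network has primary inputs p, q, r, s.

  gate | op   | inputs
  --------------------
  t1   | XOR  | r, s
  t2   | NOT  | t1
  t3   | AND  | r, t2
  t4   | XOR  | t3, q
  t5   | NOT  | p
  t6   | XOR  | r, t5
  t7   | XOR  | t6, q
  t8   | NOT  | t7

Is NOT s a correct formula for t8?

No

t5 = NOT p
t6 = r XOR t5 = r XOR NOT p
t7 = t6 XOR q = (r XOR NOT p) XOR q
t8 = NOT t7 = NOT ((r XOR NOT p) XOR q)
At p=0, q=0, r=0, s=0: circuit gives 0, formula gives 1.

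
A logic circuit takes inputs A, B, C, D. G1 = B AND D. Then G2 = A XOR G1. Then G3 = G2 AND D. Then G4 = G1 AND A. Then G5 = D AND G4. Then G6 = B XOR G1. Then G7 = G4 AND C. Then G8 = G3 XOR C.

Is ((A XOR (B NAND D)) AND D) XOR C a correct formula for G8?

G1 = B AND D
G2 = A XOR G1 = A XOR (B AND D)
G3 = G2 AND D = (A XOR (B AND D)) AND D
G8 = G3 XOR C = ((A XOR (B AND D)) AND D) XOR C
At A=0, B=0, C=0, D=1: circuit gives 0, formula gives 1.

No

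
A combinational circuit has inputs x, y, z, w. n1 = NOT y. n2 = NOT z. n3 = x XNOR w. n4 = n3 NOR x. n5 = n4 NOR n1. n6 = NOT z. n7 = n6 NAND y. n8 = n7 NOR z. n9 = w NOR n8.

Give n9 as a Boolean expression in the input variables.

w NOR ((NOT z NAND y) NOR z)

n6 = NOT z
n7 = n6 NAND y = NOT z NAND y
n8 = n7 NOR z = (NOT z NAND y) NOR z
n9 = w NOR n8 = w NOR ((NOT z NAND y) NOR z)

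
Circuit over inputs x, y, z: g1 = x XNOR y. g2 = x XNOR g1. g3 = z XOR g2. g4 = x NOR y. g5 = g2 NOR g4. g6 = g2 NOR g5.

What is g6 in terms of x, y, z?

g1 = x XNOR y
g2 = x XNOR g1 = x XNOR (x XNOR y)
g4 = x NOR y
g5 = g2 NOR g4 = (x XNOR (x XNOR y)) NOR (x NOR y)
g6 = g2 NOR g5 = (x XNOR (x XNOR y)) NOR ((x XNOR (x XNOR y)) NOR (x NOR y))

(x XNOR (x XNOR y)) NOR ((x XNOR (x XNOR y)) NOR (x NOR y))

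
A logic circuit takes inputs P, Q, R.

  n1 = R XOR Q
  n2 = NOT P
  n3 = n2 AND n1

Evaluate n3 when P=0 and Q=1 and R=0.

1

n1 = 0 XOR 1 = 1
n2 = NOT 0 = 1
n3 = 1 AND 1 = 1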